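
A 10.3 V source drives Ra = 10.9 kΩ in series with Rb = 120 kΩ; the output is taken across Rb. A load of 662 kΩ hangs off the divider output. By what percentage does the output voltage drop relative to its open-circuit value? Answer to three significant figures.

The divider's output (Thévenin) resistance is Ra‖Rb = 9.992 kΩ.
Fractional drop under load = R_th/(R_th + R_L) = 9.992 / (9.992 + 662) = 0.01487.
So the output falls by 1.49 %.

1.49 %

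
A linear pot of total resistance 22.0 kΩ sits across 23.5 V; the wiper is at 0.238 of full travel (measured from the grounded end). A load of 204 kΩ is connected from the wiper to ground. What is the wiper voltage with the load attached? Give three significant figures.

V ≈ 5.49 V

The wiper splits the pot into (1−α)R = 16.76 kΩ above and αR = 5.236 kΩ below.
Lower section ‖ load = 5.105 kΩ.
V_wiper = 23.5 × 5.105/(16.76 + 5.105) = 5.49 V.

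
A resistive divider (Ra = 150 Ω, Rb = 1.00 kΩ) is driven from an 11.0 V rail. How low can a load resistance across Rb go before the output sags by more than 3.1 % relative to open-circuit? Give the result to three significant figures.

R_L(min) ≈ 4.08 kΩ

Output resistance R_th = Ra‖Rb = (150 × 1000)/1150 = 130.4 Ω.
The fractional drop is R_th/(R_th + R_L); requiring this ≤ 0.0310 gives R_L ≥ R_th(1/0.0310 − 1) = 130.4 × 31.26 = 4.08 kΩ.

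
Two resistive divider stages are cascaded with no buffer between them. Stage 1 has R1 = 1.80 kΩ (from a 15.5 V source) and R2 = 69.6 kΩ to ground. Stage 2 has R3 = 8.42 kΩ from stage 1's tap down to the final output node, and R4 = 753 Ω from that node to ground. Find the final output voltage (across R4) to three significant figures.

Stage 2 presents R3+R4 = 9173 Ω as a load on stage 1's tap.
Stage 1's lower leg becomes R2‖(R3+R4) = 8105 Ω, so V_mid = 15.5 × 8105/9905 = 12.68 V.
Stage 2 is itself unloaded: V_out = V_mid × R4/(R3+R4) = 12.68 × 753/9173 = 1.04 V.

V_out ≈ 1.04 V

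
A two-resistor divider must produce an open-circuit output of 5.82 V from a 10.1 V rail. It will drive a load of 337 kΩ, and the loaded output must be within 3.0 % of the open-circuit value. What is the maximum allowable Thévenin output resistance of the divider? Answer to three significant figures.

Loading drop = R_th/(R_th + R_L) ≤ 0.0300, so R_th ≤ R_L · ε/(1−ε) = 337 kΩ × 0.0300/0.9700 = 10.4 kΩ.
(Any R1, R2 with R2/(R1+R2) = 0.576 and R1‖R2 ≤ 10.4 kΩ will meet the spec.)

R_th ≤ 10.4 kΩ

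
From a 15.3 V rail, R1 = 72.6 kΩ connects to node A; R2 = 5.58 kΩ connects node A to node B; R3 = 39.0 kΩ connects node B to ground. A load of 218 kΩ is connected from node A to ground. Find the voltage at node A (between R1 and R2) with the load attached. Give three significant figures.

V ≈ 5.17 V

Below node A the series string R2+R3 = 44.58 kΩ sits in parallel with the 218 kΩ load: 37.01 kΩ.
V_A = 15.3 × 37.01/(72.6 + 37.01) = 5.17 V.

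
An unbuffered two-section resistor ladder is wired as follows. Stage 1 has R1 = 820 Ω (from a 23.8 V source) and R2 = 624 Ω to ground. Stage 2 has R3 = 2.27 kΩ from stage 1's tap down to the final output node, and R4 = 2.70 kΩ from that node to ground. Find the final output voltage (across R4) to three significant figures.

Stage 2 presents R3+R4 = 4970 Ω as a load on stage 1's tap.
Stage 1's lower leg becomes R2‖(R3+R4) = 554.4 Ω, so V_mid = 23.8 × 554.4/1374 = 9.600 V.
Stage 2 is itself unloaded: V_out = V_mid × R4/(R3+R4) = 9.600 × 2700/4970 = 5.22 V.

V_out ≈ 5.22 V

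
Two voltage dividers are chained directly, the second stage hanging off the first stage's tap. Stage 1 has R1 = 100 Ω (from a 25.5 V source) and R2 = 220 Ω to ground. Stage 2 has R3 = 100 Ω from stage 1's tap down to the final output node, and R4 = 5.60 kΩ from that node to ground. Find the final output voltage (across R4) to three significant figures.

Stage 2 presents R3+R4 = 5700 Ω as a load on stage 1's tap.
Stage 1's lower leg becomes R2‖(R3+R4) = 211.8 Ω, so V_mid = 25.5 × 211.8/311.8 = 17.32 V.
Stage 2 is itself unloaded: V_out = V_mid × R4/(R3+R4) = 17.32 × 5600/5700 = 17.0 V.

V_out ≈ 17.0 V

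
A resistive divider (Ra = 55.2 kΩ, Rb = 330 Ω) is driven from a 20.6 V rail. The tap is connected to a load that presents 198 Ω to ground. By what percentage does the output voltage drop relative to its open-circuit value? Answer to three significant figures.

Unloaded V = 20.6 × 330/55530 = 0.1224 V.
Loaded: Rb‖R_L = 123.8 Ω, giving V = 20.6 × 123.8/55320 = 0.04608 V.
Drop = (0.1224 − 0.04608) / 0.1224 = 62.4 %.

62.4 %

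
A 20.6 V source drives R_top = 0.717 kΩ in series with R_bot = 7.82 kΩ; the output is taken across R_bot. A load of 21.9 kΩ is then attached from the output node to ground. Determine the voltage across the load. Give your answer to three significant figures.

The load sits in parallel with R_bot: R_bot‖R_L = (7820 × 21900) / (7820 + 21900) = 5762 Ω.
V_out = 20.6 × 5762 / (717 + 5762) = 20.6 × 5762/6479 = 18.3 V.

V_out ≈ 18.3 V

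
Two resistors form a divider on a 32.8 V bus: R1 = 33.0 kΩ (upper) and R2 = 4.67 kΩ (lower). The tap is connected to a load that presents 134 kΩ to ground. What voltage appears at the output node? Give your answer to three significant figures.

V_out ≈ 3.95 V

The load sits in parallel with R2: R2‖R_L = (4.67 × 134) / (4.67 + 134) = 4.513 kΩ.
V_out = 32.8 × 4.513 / (33.0 + 4.513) = 32.8 × 4.513/37.51 = 3.95 V.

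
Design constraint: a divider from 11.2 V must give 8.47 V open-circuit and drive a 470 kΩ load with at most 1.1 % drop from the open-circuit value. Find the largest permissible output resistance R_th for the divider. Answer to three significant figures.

R_th ≤ 5.23 kΩ

Loading drop = R_th/(R_th + R_L) ≤ 0.0110, so R_th ≤ R_L · ε/(1−ε) = 470 kΩ × 0.0110/0.9890 = 5.23 kΩ.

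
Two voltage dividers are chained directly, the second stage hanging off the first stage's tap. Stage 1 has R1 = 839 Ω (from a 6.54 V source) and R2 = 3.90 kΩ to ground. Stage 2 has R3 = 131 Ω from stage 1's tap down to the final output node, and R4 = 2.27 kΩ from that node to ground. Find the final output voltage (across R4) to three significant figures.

V_out ≈ 3.95 V

Stage 2 presents R3+R4 = 2401 Ω as a load on stage 1's tap.
Stage 1's lower leg becomes R2‖(R3+R4) = 1486 Ω, so V_mid = 6.54 × 1486/2325 = 4.180 V.
Stage 2 is itself unloaded: V_out = V_mid × R4/(R3+R4) = 4.180 × 2270/2401 = 3.95 V.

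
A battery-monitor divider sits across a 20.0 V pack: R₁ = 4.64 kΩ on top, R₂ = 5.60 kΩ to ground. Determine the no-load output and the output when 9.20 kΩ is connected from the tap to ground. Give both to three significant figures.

Unloaded: 10.9 V; loaded: 8.57 V

Open-circuit: V = 20.0 × 5.60/(4.64 + 5.60) = 10.9 V.
With the load, R₂ becomes R₂‖R_L = 3.481 kΩ, so V = 20.0 × 3.481/8.121 = 8.57 V.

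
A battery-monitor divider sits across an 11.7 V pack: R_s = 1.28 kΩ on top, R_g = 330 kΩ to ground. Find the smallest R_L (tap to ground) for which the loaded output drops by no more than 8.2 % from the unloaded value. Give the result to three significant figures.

Output resistance R_th = R_s‖R_g = (1.28 × 330)/331.3 = 1.275 kΩ.
The fractional drop is R_th/(R_th + R_L); requiring this ≤ 0.0820 gives R_L ≥ R_th(1/0.0820 − 1) = 1.275 × 11.20 = 14.3 kΩ.

R_L(min) ≈ 14.3 kΩ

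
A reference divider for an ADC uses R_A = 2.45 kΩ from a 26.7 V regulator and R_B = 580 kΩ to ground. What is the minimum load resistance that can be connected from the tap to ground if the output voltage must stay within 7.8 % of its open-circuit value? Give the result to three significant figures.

Output resistance R_th = R_A‖R_B = (2.45 × 580)/582.5 = 2.440 kΩ.
The fractional drop is R_th/(R_th + R_L); requiring this ≤ 0.0780 gives R_L ≥ R_th(1/0.0780 − 1) = 2.440 × 11.82 = 28.8 kΩ.

R_L(min) ≈ 28.8 kΩ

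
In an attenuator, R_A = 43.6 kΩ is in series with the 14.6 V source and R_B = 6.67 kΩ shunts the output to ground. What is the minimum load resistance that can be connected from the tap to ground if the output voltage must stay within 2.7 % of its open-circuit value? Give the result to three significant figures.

R_L(min) ≈ 208 kΩ

Output resistance R_th = R_A‖R_B = (43.6 × 6.67)/50.27 = 5.785 kΩ.
The fractional drop is R_th/(R_th + R_L); requiring this ≤ 0.0270 gives R_L ≥ R_th(1/0.0270 − 1) = 5.785 × 36.04 = 208 kΩ.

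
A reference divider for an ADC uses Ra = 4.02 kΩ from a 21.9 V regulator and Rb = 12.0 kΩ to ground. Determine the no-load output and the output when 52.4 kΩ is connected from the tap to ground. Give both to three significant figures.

Open-circuit: V = 21.9 × 12.0/(4.02 + 12.0) = 16.4 V.
With the load, Rb becomes Rb‖R_L = 9.764 kΩ, so V = 21.9 × 9.764/13.78 = 15.5 V.

Unloaded: 16.4 V; loaded: 15.5 V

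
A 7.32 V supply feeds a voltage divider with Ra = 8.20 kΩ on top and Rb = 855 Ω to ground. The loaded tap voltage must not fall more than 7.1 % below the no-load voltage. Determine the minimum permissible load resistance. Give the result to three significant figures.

R_L(min) ≈ 10.1 kΩ

Output resistance R_th = Ra‖Rb = (8200 × 855)/9055 = 774.3 Ω.
The fractional drop is R_th/(R_th + R_L); requiring this ≤ 0.0710 gives R_L ≥ R_th(1/0.0710 − 1) = 774.3 × 13.08 = 10.1 kΩ.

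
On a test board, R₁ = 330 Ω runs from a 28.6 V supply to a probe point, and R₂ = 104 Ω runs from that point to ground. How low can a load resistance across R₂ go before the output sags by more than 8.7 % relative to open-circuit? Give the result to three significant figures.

R_L(min) ≈ 830 Ω

Output resistance R_th = R₁‖R₂ = (330 × 104)/434.0 = 79.08 Ω.
The fractional drop is R_th/(R_th + R_L); requiring this ≤ 0.0870 gives R_L ≥ R_th(1/0.0870 − 1) = 79.08 × 10.49 = 830 Ω.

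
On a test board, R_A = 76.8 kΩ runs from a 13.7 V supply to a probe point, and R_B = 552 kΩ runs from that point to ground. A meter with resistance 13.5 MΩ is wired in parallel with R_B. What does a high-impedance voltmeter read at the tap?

The load sits in parallel with R_B: R_B‖R_L = (552 × 13500) / (552 + 13500) = 530.3 kΩ.
V_out = 13.7 × 530.3 / (76.8 + 530.3) = 13.7 × 530.3/607.1 = 12.0 V.
(Unloaded it would have been 12.0 V.)

V_out ≈ 12.0 V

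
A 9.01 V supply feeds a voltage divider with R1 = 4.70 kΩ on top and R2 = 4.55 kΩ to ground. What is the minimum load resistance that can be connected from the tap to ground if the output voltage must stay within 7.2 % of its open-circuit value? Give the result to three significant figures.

R_L(min) ≈ 29.8 kΩ

Output resistance R_th = R1‖R2 = (4.70 × 4.55)/9.250 = 2.312 kΩ.
The fractional drop is R_th/(R_th + R_L); requiring this ≤ 0.0720 gives R_L ≥ R_th(1/0.0720 − 1) = 2.312 × 12.89 = 29.8 kΩ.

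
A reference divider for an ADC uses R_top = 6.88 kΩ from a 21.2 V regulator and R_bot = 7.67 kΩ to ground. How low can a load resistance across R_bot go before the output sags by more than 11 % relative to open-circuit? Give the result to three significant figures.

Output resistance R_th = R_top‖R_bot = (6.88 × 7.67)/14.55 = 3.627 kΩ.
The fractional drop is R_th/(R_th + R_L); requiring this ≤ 0.110 gives R_L ≥ R_th(1/0.110 − 1) = 3.627 × 8.091 = 29.3 kΩ.

R_L(min) ≈ 29.3 kΩ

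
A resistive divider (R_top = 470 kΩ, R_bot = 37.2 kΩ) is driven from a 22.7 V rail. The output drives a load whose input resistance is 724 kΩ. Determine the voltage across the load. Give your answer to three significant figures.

The load sits in parallel with R_bot: R_bot‖R_L = (37.2 × 724) / (37.2 + 724) = 35.38 kΩ.
V_out = 22.7 × 35.38 / (470 + 35.38) = 22.7 × 35.38/505.4 = 1.59 V.

V_out ≈ 1.59 V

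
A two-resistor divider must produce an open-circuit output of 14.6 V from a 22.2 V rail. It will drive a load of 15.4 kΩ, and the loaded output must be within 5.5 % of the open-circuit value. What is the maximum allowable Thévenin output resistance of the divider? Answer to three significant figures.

R_th ≤ 896 Ω

Loading drop = R_th/(R_th + R_L) ≤ 0.0550, so R_th ≤ R_L · ε/(1−ε) = 15.4 kΩ × 0.0550/0.9450 = 896 Ω.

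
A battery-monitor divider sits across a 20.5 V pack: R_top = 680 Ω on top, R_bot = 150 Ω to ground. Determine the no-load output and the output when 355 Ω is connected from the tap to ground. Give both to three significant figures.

Unloaded: 3.70 V; loaded: 2.75 V

Open-circuit: V = 20.5 × 150/(680 + 150) = 3.70 V.
With the load, R_bot becomes R_bot‖R_L = 105.4 Ω, so V = 20.5 × 105.4/785.4 = 2.75 V.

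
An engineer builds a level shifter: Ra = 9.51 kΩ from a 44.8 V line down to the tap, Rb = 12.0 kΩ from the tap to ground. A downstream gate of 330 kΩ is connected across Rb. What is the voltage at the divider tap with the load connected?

The load sits in parallel with Rb: Rb‖R_L = (12.0 × 330) / (12.0 + 330) = 11.58 kΩ.
V_out = 44.8 × 11.58 / (9.51 + 11.58) = 44.8 × 11.58/21.09 = 24.6 V.
(Unloaded it would have been 25.0 V.)

V_out ≈ 24.6 V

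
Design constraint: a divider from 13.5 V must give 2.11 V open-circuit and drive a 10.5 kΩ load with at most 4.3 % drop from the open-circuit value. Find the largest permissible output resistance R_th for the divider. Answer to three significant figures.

Loading drop = R_th/(R_th + R_L) ≤ 0.0430, so R_th ≤ R_L · ε/(1−ε) = 10.5 kΩ × 0.0430/0.9570 = 472 Ω.

R_th ≤ 472 Ω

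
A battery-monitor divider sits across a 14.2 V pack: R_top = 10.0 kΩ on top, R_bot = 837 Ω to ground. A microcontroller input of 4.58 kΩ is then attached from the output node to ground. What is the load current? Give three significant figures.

R_bot‖R_L = 707.7 Ω; V_out = 14.2 × 707.7/10710 = 0.9385 V.
I_L = V_out / R_L = 0.9385 / 4.58 kΩ = 0.205 mA.

I_L ≈ 0.205 mA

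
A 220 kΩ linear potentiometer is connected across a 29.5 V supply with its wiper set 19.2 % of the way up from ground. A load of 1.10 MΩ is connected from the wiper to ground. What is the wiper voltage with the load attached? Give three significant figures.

V ≈ 5.49 V

The wiper splits the pot into (1−α)R = 177.8 kΩ above and αR = 42.24 kΩ below.
Lower section ‖ load = 40.68 kΩ.
V_wiper = 29.5 × 40.68/(177.8 + 40.68) = 5.49 V.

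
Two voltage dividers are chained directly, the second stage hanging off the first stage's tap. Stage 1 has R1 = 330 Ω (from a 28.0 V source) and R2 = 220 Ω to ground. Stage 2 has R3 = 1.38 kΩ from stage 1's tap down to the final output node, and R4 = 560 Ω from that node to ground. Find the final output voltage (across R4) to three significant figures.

V_out ≈ 3.03 V

Stage 2 presents R3+R4 = 1940 Ω as a load on stage 1's tap.
Stage 1's lower leg becomes R2‖(R3+R4) = 197.6 Ω, so V_mid = 28.0 × 197.6/527.6 = 10.49 V.
Stage 2 is itself unloaded: V_out = V_mid × R4/(R3+R4) = 10.49 × 560/1940 = 3.03 V.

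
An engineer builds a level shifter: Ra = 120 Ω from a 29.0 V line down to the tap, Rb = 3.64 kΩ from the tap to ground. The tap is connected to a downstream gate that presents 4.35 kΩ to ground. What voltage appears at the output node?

V_out ≈ 27.3 V

The load sits in parallel with Rb: Rb‖R_L = (3640 × 4350) / (3640 + 4350) = 1982 Ω.
V_out = 29.0 × 1982 / (120 + 1982) = 29.0 × 1982/2102 = 27.3 V.
(Unloaded it would have been 28.1 V.)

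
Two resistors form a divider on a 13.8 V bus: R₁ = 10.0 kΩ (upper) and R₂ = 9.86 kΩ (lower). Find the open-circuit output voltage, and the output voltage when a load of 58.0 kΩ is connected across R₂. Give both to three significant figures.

Open-circuit: V = 13.8 × 9.86/(10.0 + 9.86) = 6.85 V.
With the load, R₂ becomes R₂‖R_L = 8.427 kΩ, so V = 13.8 × 8.427/18.43 = 6.31 V.

Unloaded: 6.85 V; loaded: 6.31 V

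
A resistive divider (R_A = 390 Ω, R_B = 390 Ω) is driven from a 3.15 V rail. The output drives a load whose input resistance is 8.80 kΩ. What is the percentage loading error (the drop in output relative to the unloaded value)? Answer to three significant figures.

2.17 %

The divider's output (Thévenin) resistance is R_A‖R_B = 195.0 Ω.
Fractional drop under load = R_th/(R_th + R_L) = 195.0 / (195.0 + 8800) = 0.02168.
So the output falls by 2.17 %.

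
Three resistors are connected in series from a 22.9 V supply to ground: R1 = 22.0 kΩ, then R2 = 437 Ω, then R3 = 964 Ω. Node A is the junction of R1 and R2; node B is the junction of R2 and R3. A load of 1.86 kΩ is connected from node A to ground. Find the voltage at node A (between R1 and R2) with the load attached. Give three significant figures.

V ≈ 0.803 V

Below node A the series string R2+R3 = 1401 Ω sits in parallel with the 1860 Ω load: 799.1 Ω.
V_A = 22.9 × 799.1/(22000 + 799.1) = 0.803 V.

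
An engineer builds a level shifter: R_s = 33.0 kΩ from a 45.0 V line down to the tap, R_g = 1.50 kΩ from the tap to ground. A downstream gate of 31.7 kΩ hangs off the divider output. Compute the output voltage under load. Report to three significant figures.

V_out ≈ 1.87 V

The load sits in parallel with R_g: R_g‖R_L = (1.50 × 31.7) / (1.50 + 31.7) = 1.432 kΩ.
V_out = 45.0 × 1.432 / (33.0 + 1.432) = 45.0 × 1.432/34.43 = 1.87 V.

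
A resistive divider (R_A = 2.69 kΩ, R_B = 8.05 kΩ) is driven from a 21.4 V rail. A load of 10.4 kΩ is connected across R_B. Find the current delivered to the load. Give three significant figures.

R_B‖R_L = 4.538 kΩ; V_out = 21.4 × 4.538/7.228 = 13.44 V.
I_L = V_out / R_L = 13.44 / 10.4 kΩ = 1.29 mA.

I_L ≈ 1.29 mA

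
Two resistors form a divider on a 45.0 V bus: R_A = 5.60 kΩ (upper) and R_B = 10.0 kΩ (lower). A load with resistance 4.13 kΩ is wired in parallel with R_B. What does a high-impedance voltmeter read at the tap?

The load sits in parallel with R_B: R_B‖R_L = (10.0 × 4.13) / (10.0 + 4.13) = 2.923 kΩ.
V_out = 45.0 × 2.923 / (5.60 + 2.923) = 45.0 × 2.923/8.523 = 15.4 V.
(Unloaded it would have been 28.8 V.)

V_out ≈ 15.4 V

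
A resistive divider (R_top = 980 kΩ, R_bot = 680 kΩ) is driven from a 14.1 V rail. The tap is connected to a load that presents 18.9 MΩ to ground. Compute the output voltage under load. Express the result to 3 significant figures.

The load sits in parallel with R_bot: R_bot‖R_L = (680 × 18900) / (680 + 18900) = 656.4 kΩ.
V_out = 14.1 × 656.4 / (980 + 656.4) = 14.1 × 656.4/1636 = 5.66 V.

V_out ≈ 5.66 V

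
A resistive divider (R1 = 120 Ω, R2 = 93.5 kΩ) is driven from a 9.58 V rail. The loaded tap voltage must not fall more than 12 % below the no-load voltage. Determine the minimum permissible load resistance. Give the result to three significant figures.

Output resistance R_th = R1‖R2 = (120 × 93500)/93620 = 119.8 Ω.
The fractional drop is R_th/(R_th + R_L); requiring this ≤ 0.120 gives R_L ≥ R_th(1/0.120 − 1) = 119.8 × 7.333 = 879 Ω.

R_L(min) ≈ 879 Ω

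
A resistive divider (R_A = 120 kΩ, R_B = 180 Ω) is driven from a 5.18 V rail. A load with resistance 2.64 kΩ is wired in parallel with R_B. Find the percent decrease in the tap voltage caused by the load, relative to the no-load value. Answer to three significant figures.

6.37 %

The divider's output (Thévenin) resistance is R_A‖R_B = 179.7 Ω.
Fractional drop under load = R_th/(R_th + R_L) = 179.7 / (179.7 + 2640) = 0.06374.
So the output falls by 6.37 %.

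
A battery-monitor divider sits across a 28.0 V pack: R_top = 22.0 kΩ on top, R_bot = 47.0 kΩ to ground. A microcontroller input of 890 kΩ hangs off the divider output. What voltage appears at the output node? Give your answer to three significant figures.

V_out ≈ 18.8 V

The load sits in parallel with R_bot: R_bot‖R_L = (47.0 × 890) / (47.0 + 890) = 44.64 kΩ.
V_out = 28.0 × 44.64 / (22.0 + 44.64) = 28.0 × 44.64/66.64 = 18.8 V.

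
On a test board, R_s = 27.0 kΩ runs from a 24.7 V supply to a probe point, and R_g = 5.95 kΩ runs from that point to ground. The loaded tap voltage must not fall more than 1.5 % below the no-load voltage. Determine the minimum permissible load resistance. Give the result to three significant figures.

R_L(min) ≈ 320 kΩ

Output resistance R_th = R_s‖R_g = (27.0 × 5.95)/32.95 = 4.876 kΩ.
The fractional drop is R_th/(R_th + R_L); requiring this ≤ 0.0150 gives R_L ≥ R_th(1/0.0150 − 1) = 4.876 × 65.67 = 320 kΩ.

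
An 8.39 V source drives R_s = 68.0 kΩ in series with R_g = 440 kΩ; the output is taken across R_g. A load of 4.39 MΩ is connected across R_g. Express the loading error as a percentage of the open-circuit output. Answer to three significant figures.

1.32 %

The divider's output (Thévenin) resistance is R_s‖R_g = 58.90 kΩ.
Fractional drop under load = R_th/(R_th + R_L) = 58.90 / (58.90 + 4390) = 0.01324.
So the output falls by 1.32 %.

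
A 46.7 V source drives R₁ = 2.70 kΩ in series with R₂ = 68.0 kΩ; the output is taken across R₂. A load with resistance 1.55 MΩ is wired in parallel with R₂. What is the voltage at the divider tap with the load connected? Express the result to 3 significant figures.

The load sits in parallel with R₂: R₂‖R_L = (68.0 × 1550) / (68.0 + 1550) = 65.14 kΩ.
V_out = 46.7 × 65.14 / (2.70 + 65.14) = 46.7 × 65.14/67.84 = 44.8 V.

V_out ≈ 44.8 V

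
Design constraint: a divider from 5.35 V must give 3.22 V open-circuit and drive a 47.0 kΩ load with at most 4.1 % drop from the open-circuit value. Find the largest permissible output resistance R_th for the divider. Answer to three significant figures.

R_th ≤ 2.01 kΩ

Loading drop = R_th/(R_th + R_L) ≤ 0.0410, so R_th ≤ R_L · ε/(1−ε) = 47.0 kΩ × 0.0410/0.9590 = 2.01 kΩ.
(Any R1, R2 with R2/(R1+R2) = 0.602 and R1‖R2 ≤ 2.01 kΩ will meet the spec.)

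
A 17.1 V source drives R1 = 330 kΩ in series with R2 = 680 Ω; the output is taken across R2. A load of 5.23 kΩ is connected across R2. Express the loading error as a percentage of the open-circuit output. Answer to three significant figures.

The divider's output (Thévenin) resistance is R1‖R2 = 678.6 Ω.
Fractional drop under load = R_th/(R_th + R_L) = 678.6 / (678.6 + 5230) = 0.1148.
So the output falls by 11.5 %.

11.5 %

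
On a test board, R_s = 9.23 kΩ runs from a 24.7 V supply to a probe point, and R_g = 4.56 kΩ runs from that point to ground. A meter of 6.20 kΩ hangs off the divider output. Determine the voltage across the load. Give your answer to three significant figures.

The load sits in parallel with R_g: R_g‖R_L = (4.56 × 6.20) / (4.56 + 6.20) = 2.628 kΩ.
V_out = 24.7 × 2.628 / (9.23 + 2.628) = 24.7 × 2.628/11.86 = 5.47 V.

V_out ≈ 5.47 V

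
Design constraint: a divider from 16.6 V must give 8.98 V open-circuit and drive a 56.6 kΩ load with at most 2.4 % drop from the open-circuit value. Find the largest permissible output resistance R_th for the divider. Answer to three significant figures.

R_th ≤ 1.39 kΩ

Loading drop = R_th/(R_th + R_L) ≤ 0.0240, so R_th ≤ R_L · ε/(1−ε) = 56.6 kΩ × 0.0240/0.9760 = 1.39 kΩ.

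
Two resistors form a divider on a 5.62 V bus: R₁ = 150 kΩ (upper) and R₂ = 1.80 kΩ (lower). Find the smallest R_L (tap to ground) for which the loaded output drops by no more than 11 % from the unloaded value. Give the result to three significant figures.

R_L(min) ≈ 14.4 kΩ

Output resistance R_th = R₁‖R₂ = (150 × 1.80)/151.8 = 1.779 kΩ.
The fractional drop is R_th/(R_th + R_L); requiring this ≤ 0.110 gives R_L ≥ R_th(1/0.110 − 1) = 1.779 × 8.091 = 14.4 kΩ.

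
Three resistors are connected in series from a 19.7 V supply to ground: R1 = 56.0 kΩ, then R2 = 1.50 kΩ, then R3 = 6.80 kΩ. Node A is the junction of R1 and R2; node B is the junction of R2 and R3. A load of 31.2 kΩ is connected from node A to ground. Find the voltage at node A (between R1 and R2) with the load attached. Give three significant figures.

Below node A the series string R2+R3 = 8.300 kΩ sits in parallel with the 31.2 kΩ load: 6.556 kΩ.
V_A = 19.7 × 6.556/(56.0 + 6.556) = 2.06 V.

V ≈ 2.06 V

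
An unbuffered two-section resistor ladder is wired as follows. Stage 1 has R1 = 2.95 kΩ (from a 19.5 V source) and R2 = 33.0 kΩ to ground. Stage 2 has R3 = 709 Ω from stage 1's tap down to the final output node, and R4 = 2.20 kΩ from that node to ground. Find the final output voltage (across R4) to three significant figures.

V_out ≈ 7.01 V

Stage 2 presents R3+R4 = 2909 Ω as a load on stage 1's tap.
Stage 1's lower leg becomes R2‖(R3+R4) = 2673 Ω, so V_mid = 19.5 × 2673/5623 = 9.270 V.
Stage 2 is itself unloaded: V_out = V_mid × R4/(R3+R4) = 9.270 × 2200/2909 = 7.01 V.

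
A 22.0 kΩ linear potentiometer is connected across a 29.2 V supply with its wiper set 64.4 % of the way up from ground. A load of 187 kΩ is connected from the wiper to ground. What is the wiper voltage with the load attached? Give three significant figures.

V ≈ 18.3 V

The wiper splits the pot into (1−α)R = 7.832 kΩ above and αR = 14.17 kΩ below.
Lower section ‖ load = 13.17 kΩ.
V_wiper = 29.2 × 13.17/(7.832 + 13.17) = 18.3 V.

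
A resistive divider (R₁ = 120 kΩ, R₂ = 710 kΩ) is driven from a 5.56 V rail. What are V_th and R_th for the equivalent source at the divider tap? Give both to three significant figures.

V_th = 4.76 V, R_th = 103 kΩ

V_th is the open-circuit tap voltage: 5.56 × 710/(120 + 710) = 4.76 V.
With the supply zeroed, R₁ and R₂ appear in parallel from the tap: R_th = R₁‖R₂ = (120 × 710)/830.0 = 103 kΩ.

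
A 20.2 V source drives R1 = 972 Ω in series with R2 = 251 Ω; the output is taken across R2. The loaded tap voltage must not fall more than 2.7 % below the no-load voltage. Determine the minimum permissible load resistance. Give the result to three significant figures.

Output resistance R_th = R1‖R2 = (972 × 251)/1223 = 199.5 Ω.
The fractional drop is R_th/(R_th + R_L); requiring this ≤ 0.0270 gives R_L ≥ R_th(1/0.0270 − 1) = 199.5 × 36.04 = 7.19 kΩ.

R_L(min) ≈ 7.19 kΩ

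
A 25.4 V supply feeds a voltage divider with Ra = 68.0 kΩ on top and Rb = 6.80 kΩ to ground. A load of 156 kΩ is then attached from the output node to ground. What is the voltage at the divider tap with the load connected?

V_out ≈ 2.22 V

The load sits in parallel with Rb: Rb‖R_L = (6.80 × 156) / (6.80 + 156) = 6.516 kΩ.
V_out = 25.4 × 6.516 / (68.0 + 6.516) = 25.4 × 6.516/74.52 = 2.22 V.
(Unloaded it would have been 2.31 V.)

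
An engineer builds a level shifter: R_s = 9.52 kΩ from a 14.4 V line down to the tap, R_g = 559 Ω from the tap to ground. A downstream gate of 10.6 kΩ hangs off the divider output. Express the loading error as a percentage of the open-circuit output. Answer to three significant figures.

The divider's output (Thévenin) resistance is R_s‖R_g = 528.0 Ω.
Fractional drop under load = R_th/(R_th + R_L) = 528.0 / (528.0 + 10600) = 0.04745.
So the output falls by 4.74 %.

4.74 %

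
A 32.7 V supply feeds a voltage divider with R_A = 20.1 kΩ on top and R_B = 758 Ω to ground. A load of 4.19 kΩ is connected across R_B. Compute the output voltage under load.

The load sits in parallel with R_B: R_B‖R_L = (758 × 4190) / (758 + 4190) = 641.9 Ω.
V_out = 32.7 × 641.9 / (20100 + 641.9) = 32.7 × 641.9/20740 = 1.01 V.

V_out ≈ 1.01 V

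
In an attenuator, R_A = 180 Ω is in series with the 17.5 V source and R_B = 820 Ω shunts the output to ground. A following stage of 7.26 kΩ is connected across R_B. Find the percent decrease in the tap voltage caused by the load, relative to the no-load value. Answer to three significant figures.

The divider's output (Thévenin) resistance is R_A‖R_B = 147.6 Ω.
Fractional drop under load = R_th/(R_th + R_L) = 147.6 / (147.6 + 7260) = 0.01993.
So the output falls by 1.99 %.

1.99 %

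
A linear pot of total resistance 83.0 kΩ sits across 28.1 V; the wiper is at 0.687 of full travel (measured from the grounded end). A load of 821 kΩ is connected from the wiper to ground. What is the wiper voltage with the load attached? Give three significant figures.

The wiper splits the pot into (1−α)R = 25.98 kΩ above and αR = 57.02 kΩ below.
Lower section ‖ load = 53.32 kΩ.
V_wiper = 28.1 × 53.32/(25.98 + 53.32) = 18.9 V.

V ≈ 18.9 V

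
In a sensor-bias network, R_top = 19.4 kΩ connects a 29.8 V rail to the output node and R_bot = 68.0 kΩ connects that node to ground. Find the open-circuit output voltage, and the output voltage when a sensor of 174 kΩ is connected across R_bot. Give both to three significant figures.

Open-circuit: V = 29.8 × 68.0/(19.4 + 68.0) = 23.2 V.
With the load, R_bot becomes R_bot‖R_L = 48.89 kΩ, so V = 29.8 × 48.89/68.29 = 21.3 V.

Unloaded: 23.2 V; loaded: 21.3 V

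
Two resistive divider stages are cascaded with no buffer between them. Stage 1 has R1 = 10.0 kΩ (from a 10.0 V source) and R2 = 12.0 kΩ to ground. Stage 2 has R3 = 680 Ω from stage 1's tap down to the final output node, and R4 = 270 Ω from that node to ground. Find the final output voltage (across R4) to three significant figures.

V_out ≈ 0.230 V

Stage 2 presents R3+R4 = 950.0 Ω as a load on stage 1's tap.
Stage 1's lower leg becomes R2‖(R3+R4) = 880.3 Ω, so V_mid = 10.0 × 880.3/10880 = 0.8091 V.
Stage 2 is itself unloaded: V_out = V_mid × R4/(R3+R4) = 0.8091 × 270/950.0 = 0.230 V.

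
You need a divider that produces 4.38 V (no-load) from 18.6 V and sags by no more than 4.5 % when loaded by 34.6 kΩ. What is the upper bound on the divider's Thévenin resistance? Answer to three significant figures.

Loading drop = R_th/(R_th + R_L) ≤ 0.0450, so R_th ≤ R_L · ε/(1−ε) = 34.6 kΩ × 0.0450/0.9550 = 1.63 kΩ.
(Any R1, R2 with R2/(R1+R2) = 0.235 and R1‖R2 ≤ 1.63 kΩ will meet the spec.)

R_th ≤ 1.63 kΩ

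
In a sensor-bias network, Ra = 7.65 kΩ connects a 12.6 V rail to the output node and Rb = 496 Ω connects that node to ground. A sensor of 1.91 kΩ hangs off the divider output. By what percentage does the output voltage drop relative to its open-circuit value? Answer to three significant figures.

19.6 %

The divider's output (Thévenin) resistance is Ra‖Rb = 465.8 Ω.
Fractional drop under load = R_th/(R_th + R_L) = 465.8 / (465.8 + 1910) = 0.1961.
So the output falls by 19.6 %.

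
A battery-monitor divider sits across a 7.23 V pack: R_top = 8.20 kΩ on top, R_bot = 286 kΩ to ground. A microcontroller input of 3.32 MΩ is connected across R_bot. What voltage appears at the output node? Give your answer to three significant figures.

V_out ≈ 7.01 V

The load sits in parallel with R_bot: R_bot‖R_L = (286 × 3320) / (286 + 3320) = 263.3 kΩ.
V_out = 7.23 × 263.3 / (8.20 + 263.3) = 7.23 × 263.3/271.5 = 7.01 V.
(Unloaded it would have been 7.03 V.)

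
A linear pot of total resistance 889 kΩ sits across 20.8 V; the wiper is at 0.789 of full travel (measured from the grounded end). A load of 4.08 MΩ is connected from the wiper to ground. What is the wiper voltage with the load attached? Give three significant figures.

The wiper splits the pot into (1−α)R = 187.6 kΩ above and αR = 701.4 kΩ below.
Lower section ‖ load = 598.5 kΩ.
V_wiper = 20.8 × 598.5/(187.6 + 598.5) = 15.8 V.

V ≈ 15.8 V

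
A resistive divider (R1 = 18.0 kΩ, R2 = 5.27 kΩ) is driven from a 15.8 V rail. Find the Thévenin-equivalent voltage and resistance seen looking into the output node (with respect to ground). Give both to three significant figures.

V_th is the open-circuit tap voltage: 15.8 × 5.27/(18.0 + 5.27) = 3.58 V.
With the supply zeroed, R1 and R2 appear in parallel from the tap: R_th = R1‖R2 = (18.0 × 5.27)/23.27 = 4.08 kΩ.

V_th = 3.58 V, R_th = 4.08 kΩ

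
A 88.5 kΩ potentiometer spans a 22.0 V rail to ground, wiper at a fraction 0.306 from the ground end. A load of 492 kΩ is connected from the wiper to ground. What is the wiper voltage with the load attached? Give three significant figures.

V ≈ 6.48 V

The wiper splits the pot into (1−α)R = 61.42 kΩ above and αR = 27.08 kΩ below.
Lower section ‖ load = 25.67 kΩ.
V_wiper = 22.0 × 25.67/(61.42 + 25.67) = 6.48 V.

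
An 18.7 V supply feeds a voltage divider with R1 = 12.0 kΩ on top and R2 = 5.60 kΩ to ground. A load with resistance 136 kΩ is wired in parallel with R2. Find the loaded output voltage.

V_out ≈ 5.79 V

The load sits in parallel with R2: R2‖R_L = (5.60 × 136) / (5.60 + 136) = 5.379 kΩ.
V_out = 18.7 × 5.379 / (12.0 + 5.379) = 18.7 × 5.379/17.38 = 5.79 V.
(Unloaded it would have been 5.95 V.)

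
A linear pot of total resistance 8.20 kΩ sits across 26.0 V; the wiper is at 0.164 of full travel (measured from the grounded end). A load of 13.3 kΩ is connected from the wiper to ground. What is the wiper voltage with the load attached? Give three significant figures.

The wiper splits the pot into (1−α)R = 6.855 kΩ above and αR = 1.345 kΩ below.
Lower section ‖ load = 1.221 kΩ.
V_wiper = 26.0 × 1.221/(6.855 + 1.221) = 3.93 V.

V ≈ 3.93 V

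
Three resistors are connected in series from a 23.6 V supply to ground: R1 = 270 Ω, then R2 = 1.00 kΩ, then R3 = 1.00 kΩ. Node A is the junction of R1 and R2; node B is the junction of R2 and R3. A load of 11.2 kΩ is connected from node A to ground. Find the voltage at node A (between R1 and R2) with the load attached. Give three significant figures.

V ≈ 20.4 V

Below node A the series string R2+R3 = 2000 Ω sits in parallel with the 11200 Ω load: 1697 Ω.
V_A = 23.6 × 1697/(270 + 1697) = 20.4 V.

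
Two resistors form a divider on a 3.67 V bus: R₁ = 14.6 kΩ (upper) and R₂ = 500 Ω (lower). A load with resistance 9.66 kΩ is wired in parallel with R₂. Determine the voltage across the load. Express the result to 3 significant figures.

V_out ≈ 0.116 V

The load sits in parallel with R₂: R₂‖R_L = (500 × 9660) / (500 + 9660) = 475.4 Ω.
V_out = 3.67 × 475.4 / (14600 + 475.4) = 3.67 × 475.4/15080 = 0.116 V.
(Unloaded it would have been 0.122 V.)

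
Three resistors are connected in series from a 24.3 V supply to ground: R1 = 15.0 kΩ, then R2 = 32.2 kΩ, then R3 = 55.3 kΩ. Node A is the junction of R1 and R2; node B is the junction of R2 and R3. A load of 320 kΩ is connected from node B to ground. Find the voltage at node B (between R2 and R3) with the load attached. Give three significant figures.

At node B, R3 is in parallel with the load: R3‖R_L = 47.15 kΩ.
Below node A the resistance is R2 + (R3‖R_L) = 79.35 kΩ, so V_A = 24.3 × 79.35/94.35 = 20.44 V.
Then V_B = V_A × (R3‖R_L)/(R2 + R3‖R_L) = 20.44 × 47.15/79.35 = 12.1 V.

V ≈ 12.1 V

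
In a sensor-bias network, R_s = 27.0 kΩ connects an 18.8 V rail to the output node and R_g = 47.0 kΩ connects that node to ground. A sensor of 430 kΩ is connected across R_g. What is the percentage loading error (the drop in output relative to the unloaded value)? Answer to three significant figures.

3.84 %

The divider's output (Thévenin) resistance is R_s‖R_g = 17.15 kΩ.
Fractional drop under load = R_th/(R_th + R_L) = 17.15 / (17.15 + 430) = 0.03835.
So the output falls by 3.84 %.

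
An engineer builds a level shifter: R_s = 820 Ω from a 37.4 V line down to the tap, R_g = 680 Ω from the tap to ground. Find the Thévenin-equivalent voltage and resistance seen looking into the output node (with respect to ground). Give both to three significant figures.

V_th = 17.0 V, R_th = 372 Ω

V_th is the open-circuit tap voltage: 37.4 × 680/(820 + 680) = 17.0 V.
With the supply zeroed, R_s and R_g appear in parallel from the tap: R_th = R_s‖R_g = (820 × 680)/1500 = 372 Ω.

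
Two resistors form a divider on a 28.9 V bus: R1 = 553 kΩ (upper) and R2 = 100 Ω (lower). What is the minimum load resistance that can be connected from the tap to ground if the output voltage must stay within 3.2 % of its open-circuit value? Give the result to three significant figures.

R_L(min) ≈ 3.02 kΩ

Output resistance R_th = R1‖R2 = (553000 × 100)/553100 = 99.98 Ω.
The fractional drop is R_th/(R_th + R_L); requiring this ≤ 0.0320 gives R_L ≥ R_th(1/0.0320 − 1) = 99.98 × 30.25 = 3.02 kΩ.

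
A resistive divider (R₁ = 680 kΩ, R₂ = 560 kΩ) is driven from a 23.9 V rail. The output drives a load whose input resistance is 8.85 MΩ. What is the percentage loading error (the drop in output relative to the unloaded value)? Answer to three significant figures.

3.35 %

The divider's output (Thévenin) resistance is R₁‖R₂ = 307.1 kΩ.
Fractional drop under load = R_th/(R_th + R_L) = 307.1 / (307.1 + 8850) = 0.03354.
So the output falls by 3.35 %.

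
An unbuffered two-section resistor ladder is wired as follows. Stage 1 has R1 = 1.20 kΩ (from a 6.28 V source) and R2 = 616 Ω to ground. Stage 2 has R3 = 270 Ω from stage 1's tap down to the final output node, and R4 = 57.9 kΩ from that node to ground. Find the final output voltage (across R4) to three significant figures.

Stage 2 presents R3+R4 = 58170 Ω as a load on stage 1's tap.
Stage 1's lower leg becomes R2‖(R3+R4) = 609.5 Ω, so V_mid = 6.28 × 609.5/1810 = 2.115 V.
Stage 2 is itself unloaded: V_out = V_mid × R4/(R3+R4) = 2.115 × 57900/58170 = 2.11 V.

V_out ≈ 2.11 V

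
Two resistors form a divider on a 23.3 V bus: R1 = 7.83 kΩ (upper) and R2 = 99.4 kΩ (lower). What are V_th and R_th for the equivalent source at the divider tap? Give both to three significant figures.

V_th = 21.6 V, R_th = 7.26 kΩ

V_th is the open-circuit tap voltage: 23.3 × 99.4/(7.83 + 99.4) = 21.6 V.
With the supply zeroed, R1 and R2 appear in parallel from the tap: R_th = R1‖R2 = (7.83 × 99.4)/107.2 = 7.26 kΩ.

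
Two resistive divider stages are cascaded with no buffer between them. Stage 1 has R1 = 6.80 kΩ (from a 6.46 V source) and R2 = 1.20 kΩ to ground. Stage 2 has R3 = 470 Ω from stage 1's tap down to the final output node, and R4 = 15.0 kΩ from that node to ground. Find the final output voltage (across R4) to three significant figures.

Stage 2 presents R3+R4 = 15470 Ω as a load on stage 1's tap.
Stage 1's lower leg becomes R2‖(R3+R4) = 1114 Ω, so V_mid = 6.46 × 1114/7914 = 0.9091 V.
Stage 2 is itself unloaded: V_out = V_mid × R4/(R3+R4) = 0.9091 × 15000/15470 = 0.881 V.

V_out ≈ 0.881 V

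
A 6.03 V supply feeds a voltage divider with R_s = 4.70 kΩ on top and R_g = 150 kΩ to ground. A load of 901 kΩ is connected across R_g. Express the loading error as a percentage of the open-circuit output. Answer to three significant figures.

The divider's output (Thévenin) resistance is R_s‖R_g = 4.557 kΩ.
Fractional drop under load = R_th/(R_th + R_L) = 4.557 / (4.557 + 901) = 0.005032.
So the output falls by 0.503 %.

0.503 %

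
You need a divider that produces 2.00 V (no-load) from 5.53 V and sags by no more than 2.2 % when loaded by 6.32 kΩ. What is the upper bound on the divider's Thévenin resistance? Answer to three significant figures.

Loading drop = R_th/(R_th + R_L) ≤ 0.0220, so R_th ≤ R_L · ε/(1−ε) = 6.32 kΩ × 0.0220/0.9780 = 142 Ω.

R_th ≤ 142 Ω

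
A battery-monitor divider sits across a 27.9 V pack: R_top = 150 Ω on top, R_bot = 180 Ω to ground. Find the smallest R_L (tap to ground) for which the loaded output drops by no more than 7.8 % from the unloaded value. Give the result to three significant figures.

R_L(min) ≈ 967 Ω

Output resistance R_th = R_top‖R_bot = (150 × 180)/330.0 = 81.82 Ω.
The fractional drop is R_th/(R_th + R_L); requiring this ≤ 0.0780 gives R_L ≥ R_th(1/0.0780 − 1) = 81.82 × 11.82 = 967 Ω.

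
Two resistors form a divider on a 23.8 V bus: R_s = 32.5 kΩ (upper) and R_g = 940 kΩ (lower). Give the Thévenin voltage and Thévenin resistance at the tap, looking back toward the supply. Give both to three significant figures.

V_th is the open-circuit tap voltage: 23.8 × 940/(32.5 + 940) = 23.0 V.
With the supply zeroed, R_s and R_g appear in parallel from the tap: R_th = R_s‖R_g = (32.5 × 940)/972.5 = 31.4 kΩ.

V_th = 23.0 V, R_th = 31.4 kΩ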